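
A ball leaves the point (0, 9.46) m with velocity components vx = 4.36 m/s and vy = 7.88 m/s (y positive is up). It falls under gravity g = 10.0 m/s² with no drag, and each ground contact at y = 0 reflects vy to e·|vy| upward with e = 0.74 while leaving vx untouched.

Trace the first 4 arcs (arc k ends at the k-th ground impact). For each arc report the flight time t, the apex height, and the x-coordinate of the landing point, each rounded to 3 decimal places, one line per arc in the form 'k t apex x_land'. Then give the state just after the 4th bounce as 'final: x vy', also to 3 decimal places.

1 2.373 12.565 10.347
2 2.346 6.880 20.576
3 1.736 3.768 28.146
4 1.285 2.063 33.747
final: 33.747 4.754

Arc 1: start y=9.460, vy=7.880 → t=2.373, apex=12.565, x_land=10.347, impact vy=-15.852
  bounce: vy ← 0.74·15.852 = 11.731
Arc 2: start y=0.000, vy=11.731 → t=2.346, apex=6.880, x_land=20.576, impact vy=-11.731
  bounce: vy ← 0.74·11.731 = 8.681
Arc 3: start y=0.000, vy=8.681 → t=1.736, apex=3.768, x_land=28.146, impact vy=-8.681
  bounce: vy ← 0.74·8.681 = 6.424
Arc 4: start y=0.000, vy=6.424 → t=1.285, apex=2.063, x_land=33.747, impact vy=-6.424
  bounce: vy ← 0.74·6.424 = 4.754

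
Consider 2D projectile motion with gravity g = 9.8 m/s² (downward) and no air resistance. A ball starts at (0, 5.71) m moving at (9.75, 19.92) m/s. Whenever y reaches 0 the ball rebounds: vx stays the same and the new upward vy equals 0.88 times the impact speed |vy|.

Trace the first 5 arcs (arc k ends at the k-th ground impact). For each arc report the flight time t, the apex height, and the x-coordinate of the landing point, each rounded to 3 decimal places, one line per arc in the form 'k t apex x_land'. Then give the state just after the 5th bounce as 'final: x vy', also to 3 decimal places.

Arc 1: start y=5.710, vy=19.920 → t=4.334, apex=25.955, x_land=42.258, impact vy=-22.555
  bounce: vy ← 0.88·22.555 = 19.848
Arc 2: start y=0.000, vy=19.848 → t=4.051, apex=20.100, x_land=81.752, impact vy=-19.848
  bounce: vy ← 0.88·19.848 = 17.466
Arc 3: start y=0.000, vy=17.466 → t=3.565, apex=15.565, x_land=116.507, impact vy=-17.466
  bounce: vy ← 0.88·17.466 = 15.371
Arc 4: start y=0.000, vy=15.371 → t=3.137, apex=12.054, x_land=147.091, impact vy=-15.371
  bounce: vy ← 0.88·15.371 = 13.526
Arc 5: start y=0.000, vy=13.526 → t=2.760, apex=9.334, x_land=174.005, impact vy=-13.526
  bounce: vy ← 0.88·13.526 = 11.903

1 4.334 25.955 42.258
2 4.051 20.100 81.752
3 3.565 15.565 116.507
4 3.137 12.054 147.091
5 2.760 9.334 174.005
final: 174.005 11.903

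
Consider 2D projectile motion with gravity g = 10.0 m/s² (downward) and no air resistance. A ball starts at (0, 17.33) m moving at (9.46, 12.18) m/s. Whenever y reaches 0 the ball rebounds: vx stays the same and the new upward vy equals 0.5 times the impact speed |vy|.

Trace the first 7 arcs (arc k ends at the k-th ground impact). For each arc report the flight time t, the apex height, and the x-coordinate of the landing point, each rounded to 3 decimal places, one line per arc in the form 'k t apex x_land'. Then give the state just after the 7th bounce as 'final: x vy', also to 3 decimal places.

Arc 1: start y=17.330, vy=12.180 → t=3.443, apex=24.748, x_land=32.568, impact vy=-22.248
  bounce: vy ← 0.5·22.248 = 11.124
Arc 2: start y=0.000, vy=11.124 → t=2.225, apex=6.187, x_land=53.615, impact vy=-11.124
  bounce: vy ← 0.5·11.124 = 5.562
Arc 3: start y=0.000, vy=5.562 → t=1.112, apex=1.547, x_land=64.138, impact vy=-5.562
  bounce: vy ← 0.5·5.562 = 2.781
Arc 4: start y=0.000, vy=2.781 → t=0.556, apex=0.387, x_land=69.399, impact vy=-2.781
  bounce: vy ← 0.5·2.781 = 1.390
Arc 5: start y=0.000, vy=1.390 → t=0.278, apex=0.097, x_land=72.030, impact vy=-1.390
  bounce: vy ← 0.5·1.390 = 0.695
Arc 6: start y=0.000, vy=0.695 → t=0.139, apex=0.024, x_land=73.345, impact vy=-0.695
  bounce: vy ← 0.5·0.695 = 0.348
Arc 7: start y=0.000, vy=0.348 → t=0.070, apex=0.006, x_land=74.003, impact vy=-0.348
  bounce: vy ← 0.5·0.348 = 0.174

1 3.443 24.748 32.568
2 2.225 6.187 53.615
3 1.112 1.547 64.138
4 0.556 0.387 69.399
5 0.278 0.097 72.030
6 0.139 0.024 73.345
7 0.070 0.006 74.003
final: 74.003 0.174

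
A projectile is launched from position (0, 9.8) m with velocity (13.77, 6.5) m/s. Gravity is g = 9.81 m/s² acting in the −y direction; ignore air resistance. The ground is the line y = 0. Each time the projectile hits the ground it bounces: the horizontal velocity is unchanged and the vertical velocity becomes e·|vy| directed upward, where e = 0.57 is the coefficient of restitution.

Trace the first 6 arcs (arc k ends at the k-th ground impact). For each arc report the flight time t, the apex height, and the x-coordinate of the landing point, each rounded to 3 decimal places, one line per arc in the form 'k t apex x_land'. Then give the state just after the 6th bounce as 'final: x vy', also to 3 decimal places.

1 2.224 11.953 30.620
2 1.780 3.884 55.126
3 1.014 1.262 69.094
4 0.578 0.410 77.056
5 0.330 0.133 81.594
6 0.188 0.043 84.181
final: 84.181 0.525

Arc 1: start y=9.800, vy=6.500 → t=2.224, apex=11.953, x_land=30.620, impact vy=-15.314
  bounce: vy ← 0.57·15.314 = 8.729
Arc 2: start y=0.000, vy=8.729 → t=1.780, apex=3.884, x_land=55.126, impact vy=-8.729
  bounce: vy ← 0.57·8.729 = 4.976
Arc 3: start y=0.000, vy=4.976 → t=1.014, apex=1.262, x_land=69.094, impact vy=-4.976
  bounce: vy ← 0.57·4.976 = 2.836
Arc 4: start y=0.000, vy=2.836 → t=0.578, apex=0.410, x_land=77.056, impact vy=-2.836
  bounce: vy ← 0.57·2.836 = 1.617
Arc 5: start y=0.000, vy=1.617 → t=0.330, apex=0.133, x_land=81.594, impact vy=-1.617
  bounce: vy ← 0.57·1.617 = 0.921
Arc 6: start y=0.000, vy=0.921 → t=0.188, apex=0.043, x_land=84.181, impact vy=-0.921
  bounce: vy ← 0.57·0.921 = 0.525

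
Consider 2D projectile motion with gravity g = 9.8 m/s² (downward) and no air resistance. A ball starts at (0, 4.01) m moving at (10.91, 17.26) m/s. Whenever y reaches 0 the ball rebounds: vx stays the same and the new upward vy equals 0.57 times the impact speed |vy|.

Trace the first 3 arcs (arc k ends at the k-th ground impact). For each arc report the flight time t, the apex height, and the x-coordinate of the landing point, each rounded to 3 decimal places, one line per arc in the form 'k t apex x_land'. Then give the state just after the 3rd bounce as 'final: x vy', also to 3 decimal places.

Arc 1: start y=4.010, vy=17.260 → t=3.741, apex=19.209, x_land=40.816, impact vy=-19.404
  bounce: vy ← 0.57·19.404 = 11.060
Arc 2: start y=0.000, vy=11.060 → t=2.257, apex=6.241, x_land=65.442, impact vy=-11.060
  bounce: vy ← 0.57·11.060 = 6.304
Arc 3: start y=0.000, vy=6.304 → t=1.287, apex=2.028, x_land=79.479, impact vy=-6.304
  bounce: vy ← 0.57·6.304 = 3.593

1 3.741 19.209 40.816
2 2.257 6.241 65.442
3 1.287 2.028 79.479
final: 79.479 3.593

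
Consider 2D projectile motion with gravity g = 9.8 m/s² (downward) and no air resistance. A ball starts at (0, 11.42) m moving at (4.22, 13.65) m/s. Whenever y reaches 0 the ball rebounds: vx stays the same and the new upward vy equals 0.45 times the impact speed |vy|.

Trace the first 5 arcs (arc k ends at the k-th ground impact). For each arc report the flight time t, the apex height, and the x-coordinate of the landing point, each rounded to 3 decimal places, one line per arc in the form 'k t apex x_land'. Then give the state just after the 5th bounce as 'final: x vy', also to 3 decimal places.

Arc 1: start y=11.420, vy=13.650 → t=3.459, apex=20.926, x_land=14.599, impact vy=-20.252
  bounce: vy ← 0.45·20.252 = 9.114
Arc 2: start y=0.000, vy=9.114 → t=1.860, apex=4.238, x_land=22.448, impact vy=-9.114
  bounce: vy ← 0.45·9.114 = 4.101
Arc 3: start y=0.000, vy=4.101 → t=0.837, apex=0.858, x_land=25.979, impact vy=-4.101
  bounce: vy ← 0.45·4.101 = 1.845
Arc 4: start y=0.000, vy=1.845 → t=0.377, apex=0.174, x_land=27.569, impact vy=-1.845
  bounce: vy ← 0.45·1.845 = 0.830
Arc 5: start y=0.000, vy=0.830 → t=0.169, apex=0.035, x_land=28.284, impact vy=-0.830
  bounce: vy ← 0.45·0.830 = 0.374

1 3.459 20.926 14.599
2 1.860 4.238 22.448
3 0.837 0.858 25.979
4 0.377 0.174 27.569
5 0.169 0.035 28.284
final: 28.284 0.374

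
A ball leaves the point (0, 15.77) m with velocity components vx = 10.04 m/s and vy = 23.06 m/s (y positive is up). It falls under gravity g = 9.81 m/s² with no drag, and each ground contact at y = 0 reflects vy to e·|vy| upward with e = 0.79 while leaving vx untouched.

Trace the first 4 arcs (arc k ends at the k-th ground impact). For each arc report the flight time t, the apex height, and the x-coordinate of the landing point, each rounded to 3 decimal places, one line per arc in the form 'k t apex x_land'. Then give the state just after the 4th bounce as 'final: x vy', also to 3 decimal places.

Arc 1: start y=15.770, vy=23.060 → t=5.307, apex=42.873, x_land=53.284, impact vy=-29.003
  bounce: vy ← 0.79·29.003 = 22.912
Arc 2: start y=0.000, vy=22.912 → t=4.671, apex=26.757, x_land=100.183, impact vy=-22.912
  bounce: vy ← 0.79·22.912 = 18.101
Arc 3: start y=0.000, vy=18.101 → t=3.690, apex=16.699, x_land=137.233, impact vy=-18.101
  bounce: vy ← 0.79·18.101 = 14.300
Arc 4: start y=0.000, vy=14.300 → t=2.915, apex=10.422, x_land=166.503, impact vy=-14.300
  bounce: vy ← 0.79·14.300 = 11.297

1 5.307 42.873 53.284
2 4.671 26.757 100.183
3 3.690 16.699 137.233
4 2.915 10.422 166.503
final: 166.503 11.297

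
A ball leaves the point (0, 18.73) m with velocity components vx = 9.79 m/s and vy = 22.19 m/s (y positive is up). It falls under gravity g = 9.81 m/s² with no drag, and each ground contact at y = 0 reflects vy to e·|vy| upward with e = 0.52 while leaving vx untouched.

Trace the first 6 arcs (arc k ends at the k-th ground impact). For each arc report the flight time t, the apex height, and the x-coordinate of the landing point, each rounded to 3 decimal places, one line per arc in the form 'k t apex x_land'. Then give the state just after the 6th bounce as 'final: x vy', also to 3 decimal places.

1 5.251 43.827 51.409
2 3.109 11.851 81.843
3 1.617 3.204 97.669
4 0.841 0.866 105.899
5 0.437 0.234 110.178
6 0.227 0.063 112.403
final: 112.403 0.580

Arc 1: start y=18.730, vy=22.190 → t=5.251, apex=43.827, x_land=51.409, impact vy=-29.324
  bounce: vy ← 0.52·29.324 = 15.248
Arc 2: start y=0.000, vy=15.248 → t=3.109, apex=11.851, x_land=81.843, impact vy=-15.248
  bounce: vy ← 0.52·15.248 = 7.929
Arc 3: start y=0.000, vy=7.929 → t=1.617, apex=3.204, x_land=97.669, impact vy=-7.929
  bounce: vy ← 0.52·7.929 = 4.123
Arc 4: start y=0.000, vy=4.123 → t=0.841, apex=0.866, x_land=105.899, impact vy=-4.123
  bounce: vy ← 0.52·4.123 = 2.144
Arc 5: start y=0.000, vy=2.144 → t=0.437, apex=0.234, x_land=110.178, impact vy=-2.144
  bounce: vy ← 0.52·2.144 = 1.115
Arc 6: start y=0.000, vy=1.115 → t=0.227, apex=0.063, x_land=112.403, impact vy=-1.115
  bounce: vy ← 0.52·1.115 = 0.580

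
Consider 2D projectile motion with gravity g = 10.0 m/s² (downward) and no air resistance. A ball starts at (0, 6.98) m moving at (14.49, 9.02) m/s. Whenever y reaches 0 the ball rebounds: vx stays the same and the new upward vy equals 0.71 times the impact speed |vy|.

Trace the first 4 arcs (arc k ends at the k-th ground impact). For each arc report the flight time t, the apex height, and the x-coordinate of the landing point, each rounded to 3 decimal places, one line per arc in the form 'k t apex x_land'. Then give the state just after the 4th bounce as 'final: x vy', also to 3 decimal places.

Arc 1: start y=6.980, vy=9.020 → t=2.388, apex=11.048, x_land=34.609, impact vy=-14.865
  bounce: vy ← 0.71·14.865 = 10.554
Arc 2: start y=0.000, vy=10.554 → t=2.111, apex=5.569, x_land=65.194, impact vy=-10.554
  bounce: vy ← 0.71·10.554 = 7.493
Arc 3: start y=0.000, vy=7.493 → t=1.499, apex=2.807, x_land=86.910, impact vy=-7.493
  bounce: vy ← 0.71·7.493 = 5.320
Arc 4: start y=0.000, vy=5.320 → t=1.064, apex=1.415, x_land=102.328, impact vy=-5.320
  bounce: vy ← 0.71·5.320 = 3.777

1 2.388 11.048 34.609
2 2.111 5.569 65.194
3 1.499 2.807 86.910
4 1.064 1.415 102.328
final: 102.328 3.777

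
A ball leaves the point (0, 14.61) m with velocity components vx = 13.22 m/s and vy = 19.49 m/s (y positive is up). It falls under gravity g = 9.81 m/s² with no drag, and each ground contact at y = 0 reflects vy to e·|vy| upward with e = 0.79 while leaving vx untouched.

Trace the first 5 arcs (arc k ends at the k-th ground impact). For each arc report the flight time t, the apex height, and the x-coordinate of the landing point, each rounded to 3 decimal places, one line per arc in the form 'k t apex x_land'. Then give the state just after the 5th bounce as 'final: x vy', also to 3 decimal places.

1 4.618 33.971 61.056
2 4.158 21.201 116.025
3 3.285 13.232 159.451
4 2.595 8.258 193.758
5 2.050 5.154 220.860
final: 220.860 7.944

Arc 1: start y=14.610, vy=19.490 → t=4.618, apex=33.971, x_land=61.056, impact vy=-25.817
  bounce: vy ← 0.79·25.817 = 20.395
Arc 2: start y=0.000, vy=20.395 → t=4.158, apex=21.201, x_land=116.025, impact vy=-20.395
  bounce: vy ← 0.79·20.395 = 16.112
Arc 3: start y=0.000, vy=16.112 → t=3.285, apex=13.232, x_land=159.451, impact vy=-16.112
  bounce: vy ← 0.79·16.112 = 12.729
Arc 4: start y=0.000, vy=12.729 → t=2.595, apex=8.258, x_land=193.758, impact vy=-12.729
  bounce: vy ← 0.79·12.729 = 10.056
Arc 5: start y=0.000, vy=10.056 → t=2.050, apex=5.154, x_land=220.860, impact vy=-10.056
  bounce: vy ← 0.79·10.056 = 7.944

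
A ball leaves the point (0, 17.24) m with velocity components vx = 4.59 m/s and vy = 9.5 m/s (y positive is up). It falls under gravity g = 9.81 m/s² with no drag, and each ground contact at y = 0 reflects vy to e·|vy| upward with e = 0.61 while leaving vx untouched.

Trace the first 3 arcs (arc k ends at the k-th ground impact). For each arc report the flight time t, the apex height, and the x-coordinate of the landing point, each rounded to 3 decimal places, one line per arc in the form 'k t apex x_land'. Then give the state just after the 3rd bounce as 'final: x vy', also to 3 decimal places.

1 3.079 21.840 14.130
2 2.574 8.127 25.947
3 1.570 3.024 33.154
final: 33.154 4.699

Arc 1: start y=17.240, vy=9.500 → t=3.079, apex=21.840, x_land=14.130, impact vy=-20.700
  bounce: vy ← 0.61·20.700 = 12.627
Arc 2: start y=0.000, vy=12.627 → t=2.574, apex=8.127, x_land=25.947, impact vy=-12.627
  bounce: vy ← 0.61·12.627 = 7.703
Arc 3: start y=0.000, vy=7.703 → t=1.570, apex=3.024, x_land=33.154, impact vy=-7.703
  bounce: vy ← 0.61·7.703 = 4.699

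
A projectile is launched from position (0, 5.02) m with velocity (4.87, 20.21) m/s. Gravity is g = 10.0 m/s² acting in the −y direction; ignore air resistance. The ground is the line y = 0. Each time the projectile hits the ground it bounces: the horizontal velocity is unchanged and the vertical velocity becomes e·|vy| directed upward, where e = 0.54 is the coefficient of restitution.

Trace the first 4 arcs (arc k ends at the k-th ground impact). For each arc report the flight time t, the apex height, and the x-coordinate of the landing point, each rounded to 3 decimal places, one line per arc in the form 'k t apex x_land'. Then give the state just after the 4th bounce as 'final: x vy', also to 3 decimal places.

Arc 1: start y=5.020, vy=20.210 → t=4.277, apex=25.442, x_land=20.828, impact vy=-22.558
  bounce: vy ← 0.54·22.558 = 12.181
Arc 2: start y=0.000, vy=12.181 → t=2.436, apex=7.419, x_land=32.692, impact vy=-12.181
  bounce: vy ← 0.54·12.181 = 6.578
Arc 3: start y=0.000, vy=6.578 → t=1.316, apex=2.163, x_land=39.099, impact vy=-6.578
  bounce: vy ← 0.54·6.578 = 3.552
Arc 4: start y=0.000, vy=3.552 → t=0.710, apex=0.631, x_land=42.559, impact vy=-3.552
  bounce: vy ← 0.54·3.552 = 1.918

1 4.277 25.442 20.828
2 2.436 7.419 32.692
3 1.316 2.163 39.099
4 0.710 0.631 42.559
final: 42.559 1.918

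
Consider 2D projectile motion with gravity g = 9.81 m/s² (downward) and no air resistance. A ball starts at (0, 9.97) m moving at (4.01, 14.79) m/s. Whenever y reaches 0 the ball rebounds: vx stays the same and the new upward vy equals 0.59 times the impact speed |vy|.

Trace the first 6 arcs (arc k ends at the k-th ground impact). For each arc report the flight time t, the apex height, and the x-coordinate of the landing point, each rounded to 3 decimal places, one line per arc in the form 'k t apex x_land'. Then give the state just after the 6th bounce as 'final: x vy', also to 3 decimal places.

Arc 1: start y=9.970, vy=14.790 → t=3.583, apex=21.119, x_land=14.366, impact vy=-20.356
  bounce: vy ← 0.59·20.356 = 12.010
Arc 2: start y=0.000, vy=12.010 → t=2.448, apex=7.352, x_land=24.185, impact vy=-12.010
  bounce: vy ← 0.59·12.010 = 7.086
Arc 3: start y=0.000, vy=7.086 → t=1.445, apex=2.559, x_land=29.978, impact vy=-7.086
  bounce: vy ← 0.59·7.086 = 4.181
Arc 4: start y=0.000, vy=4.181 → t=0.852, apex=0.891, x_land=33.396, impact vy=-4.181
  bounce: vy ← 0.59·4.181 = 2.467
Arc 5: start y=0.000, vy=2.467 → t=0.503, apex=0.310, x_land=35.412, impact vy=-2.467
  bounce: vy ← 0.59·2.467 = 1.455
Arc 6: start y=0.000, vy=1.455 → t=0.297, apex=0.108, x_land=36.602, impact vy=-1.455
  bounce: vy ← 0.59·1.455 = 0.859

1 3.583 21.119 14.366
2 2.448 7.352 24.185
3 1.445 2.559 29.978
4 0.852 0.891 33.396
5 0.503 0.310 35.412
6 0.297 0.108 36.602
final: 36.602 0.859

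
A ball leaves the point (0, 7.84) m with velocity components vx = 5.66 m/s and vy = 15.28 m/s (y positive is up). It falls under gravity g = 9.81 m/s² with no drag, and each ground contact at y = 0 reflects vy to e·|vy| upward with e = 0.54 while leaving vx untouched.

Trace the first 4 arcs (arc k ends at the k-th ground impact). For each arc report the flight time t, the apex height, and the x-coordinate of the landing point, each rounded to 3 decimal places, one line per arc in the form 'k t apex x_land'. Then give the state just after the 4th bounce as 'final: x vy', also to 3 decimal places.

1 3.564 19.740 20.171
2 2.167 5.756 32.433
3 1.170 1.679 39.055
4 0.632 0.489 42.631
final: 42.631 1.673

Arc 1: start y=7.840, vy=15.280 → t=3.564, apex=19.740, x_land=20.171, impact vy=-19.680
  bounce: vy ← 0.54·19.680 = 10.627
Arc 2: start y=0.000, vy=10.627 → t=2.167, apex=5.756, x_land=32.433, impact vy=-10.627
  bounce: vy ← 0.54·10.627 = 5.739
Arc 3: start y=0.000, vy=5.739 → t=1.170, apex=1.679, x_land=39.055, impact vy=-5.739
  bounce: vy ← 0.54·5.739 = 3.099
Arc 4: start y=0.000, vy=3.099 → t=0.632, apex=0.489, x_land=42.631, impact vy=-3.099
  bounce: vy ← 0.54·3.099 = 1.673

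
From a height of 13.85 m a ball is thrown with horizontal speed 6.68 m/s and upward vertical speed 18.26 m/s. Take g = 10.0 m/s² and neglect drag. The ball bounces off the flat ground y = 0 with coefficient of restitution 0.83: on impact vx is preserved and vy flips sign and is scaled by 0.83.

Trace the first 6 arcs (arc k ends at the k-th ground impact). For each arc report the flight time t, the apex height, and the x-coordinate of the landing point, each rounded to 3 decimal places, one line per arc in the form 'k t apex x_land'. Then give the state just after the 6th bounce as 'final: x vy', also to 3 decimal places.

Arc 1: start y=13.850, vy=18.260 → t=4.297, apex=30.521, x_land=28.702, impact vy=-24.707
  bounce: vy ← 0.83·24.707 = 20.507
Arc 2: start y=0.000, vy=20.507 → t=4.101, apex=21.026, x_land=56.099, impact vy=-20.507
  bounce: vy ← 0.83·20.507 = 17.021
Arc 3: start y=0.000, vy=17.021 → t=3.404, apex=14.485, x_land=78.838, impact vy=-17.021
  bounce: vy ← 0.83·17.021 = 14.127
Arc 4: start y=0.000, vy=14.127 → t=2.825, apex=9.979, x_land=97.712, impact vy=-14.127
  bounce: vy ← 0.83·14.127 = 11.725
Arc 5: start y=0.000, vy=11.725 → t=2.345, apex=6.874, x_land=113.377, impact vy=-11.725
  bounce: vy ← 0.83·11.725 = 9.732
Arc 6: start y=0.000, vy=9.732 → t=1.946, apex=4.736, x_land=126.379, impact vy=-9.732
  bounce: vy ← 0.83·9.732 = 8.078

1 4.297 30.521 28.702
2 4.101 21.026 56.099
3 3.404 14.485 78.838
4 2.825 9.979 97.712
5 2.345 6.874 113.377
6 1.946 4.736 126.379
final: 126.379 8.078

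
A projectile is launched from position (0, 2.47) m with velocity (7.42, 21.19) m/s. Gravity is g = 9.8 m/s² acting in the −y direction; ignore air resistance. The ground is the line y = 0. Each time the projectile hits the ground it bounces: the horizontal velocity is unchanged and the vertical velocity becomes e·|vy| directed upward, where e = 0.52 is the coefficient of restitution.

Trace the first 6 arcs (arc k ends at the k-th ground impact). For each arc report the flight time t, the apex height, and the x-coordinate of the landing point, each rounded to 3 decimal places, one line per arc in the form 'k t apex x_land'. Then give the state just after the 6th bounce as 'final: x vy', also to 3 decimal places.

1 4.438 25.379 32.930
2 2.367 6.862 50.493
3 1.231 1.856 59.625
4 0.640 0.502 64.374
5 0.333 0.136 66.843
6 0.173 0.037 68.127
final: 68.127 0.441

Arc 1: start y=2.470, vy=21.190 → t=4.438, apex=25.379, x_land=32.930, impact vy=-22.303
  bounce: vy ← 0.52·22.303 = 11.598
Arc 2: start y=0.000, vy=11.598 → t=2.367, apex=6.862, x_land=50.493, impact vy=-11.598
  bounce: vy ← 0.52·11.598 = 6.031
Arc 3: start y=0.000, vy=6.031 → t=1.231, apex=1.856, x_land=59.625, impact vy=-6.031
  bounce: vy ← 0.52·6.031 = 3.136
Arc 4: start y=0.000, vy=3.136 → t=0.640, apex=0.502, x_land=64.374, impact vy=-3.136
  bounce: vy ← 0.52·3.136 = 1.631
Arc 5: start y=0.000, vy=1.631 → t=0.333, apex=0.136, x_land=66.843, impact vy=-1.631
  bounce: vy ← 0.52·1.631 = 0.848
Arc 6: start y=0.000, vy=0.848 → t=0.173, apex=0.037, x_land=68.127, impact vy=-0.848
  bounce: vy ← 0.52·0.848 = 0.441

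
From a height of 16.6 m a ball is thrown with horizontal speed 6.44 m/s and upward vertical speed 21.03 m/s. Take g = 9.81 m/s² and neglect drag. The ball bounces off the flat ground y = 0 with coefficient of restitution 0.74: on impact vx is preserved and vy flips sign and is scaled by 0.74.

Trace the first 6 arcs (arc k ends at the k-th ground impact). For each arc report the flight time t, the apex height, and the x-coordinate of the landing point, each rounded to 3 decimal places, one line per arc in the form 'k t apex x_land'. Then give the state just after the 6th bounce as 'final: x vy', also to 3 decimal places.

1 4.969 39.141 31.998
2 4.181 21.434 58.922
3 3.094 11.737 78.846
4 2.289 6.427 93.590
5 1.694 3.520 104.500
6 1.254 1.927 112.574
final: 112.574 4.550

Arc 1: start y=16.600, vy=21.030 → t=4.969, apex=39.141, x_land=31.998, impact vy=-27.712
  bounce: vy ← 0.74·27.712 = 20.507
Arc 2: start y=0.000, vy=20.507 → t=4.181, apex=21.434, x_land=58.922, impact vy=-20.507
  bounce: vy ← 0.74·20.507 = 15.175
Arc 3: start y=0.000, vy=15.175 → t=3.094, apex=11.737, x_land=78.846, impact vy=-15.175
  bounce: vy ← 0.74·15.175 = 11.230
Arc 4: start y=0.000, vy=11.230 → t=2.289, apex=6.427, x_land=93.590, impact vy=-11.230
  bounce: vy ← 0.74·11.230 = 8.310
Arc 5: start y=0.000, vy=8.310 → t=1.694, apex=3.520, x_land=104.500, impact vy=-8.310
  bounce: vy ← 0.74·8.310 = 6.149
Arc 6: start y=0.000, vy=6.149 → t=1.254, apex=1.927, x_land=112.574, impact vy=-6.149
  bounce: vy ← 0.74·6.149 = 4.550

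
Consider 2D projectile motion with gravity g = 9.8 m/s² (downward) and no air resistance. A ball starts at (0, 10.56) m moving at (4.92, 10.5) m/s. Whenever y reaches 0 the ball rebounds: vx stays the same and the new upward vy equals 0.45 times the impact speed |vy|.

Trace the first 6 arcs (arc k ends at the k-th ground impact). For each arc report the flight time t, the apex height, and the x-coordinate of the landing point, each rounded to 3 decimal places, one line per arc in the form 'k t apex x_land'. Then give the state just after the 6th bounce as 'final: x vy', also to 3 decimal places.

Arc 1: start y=10.560, vy=10.500 → t=2.889, apex=16.185, x_land=14.213, impact vy=-17.811
  bounce: vy ← 0.45·17.811 = 8.015
Arc 2: start y=0.000, vy=8.015 → t=1.636, apex=3.277, x_land=22.261, impact vy=-8.015
  bounce: vy ← 0.45·8.015 = 3.607
Arc 3: start y=0.000, vy=3.607 → t=0.736, apex=0.664, x_land=25.882, impact vy=-3.607
  bounce: vy ← 0.45·3.607 = 1.623
Arc 4: start y=0.000, vy=1.623 → t=0.331, apex=0.134, x_land=27.512, impact vy=-1.623
  bounce: vy ← 0.45·1.623 = 0.730
Arc 5: start y=0.000, vy=0.730 → t=0.149, apex=0.027, x_land=28.245, impact vy=-0.730
  bounce: vy ← 0.45·0.730 = 0.329
Arc 6: start y=0.000, vy=0.329 → t=0.067, apex=0.006, x_land=28.575, impact vy=-0.329
  bounce: vy ← 0.45·0.329 = 0.148

1 2.889 16.185 14.213
2 1.636 3.277 22.261
3 0.736 0.664 25.882
4 0.331 0.134 27.512
5 0.149 0.027 28.245
6 0.067 0.006 28.575
final: 28.575 0.148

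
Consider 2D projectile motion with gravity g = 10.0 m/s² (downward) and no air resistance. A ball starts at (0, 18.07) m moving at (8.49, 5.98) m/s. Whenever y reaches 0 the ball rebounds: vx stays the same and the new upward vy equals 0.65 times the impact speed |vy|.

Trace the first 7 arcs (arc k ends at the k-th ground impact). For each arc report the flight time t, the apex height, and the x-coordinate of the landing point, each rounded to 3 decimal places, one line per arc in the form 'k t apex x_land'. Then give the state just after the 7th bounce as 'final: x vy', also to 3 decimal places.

1 2.591 19.858 21.997
2 2.591 8.390 43.992
3 1.684 3.545 58.289
4 1.095 1.498 67.582
5 0.711 0.633 73.623
6 0.462 0.267 77.549
7 0.301 0.113 80.101
final: 80.101 0.977

Arc 1: start y=18.070, vy=5.980 → t=2.591, apex=19.858, x_land=21.997, impact vy=-19.929
  bounce: vy ← 0.65·19.929 = 12.954
Arc 2: start y=0.000, vy=12.954 → t=2.591, apex=8.390, x_land=43.992, impact vy=-12.954
  bounce: vy ← 0.65·12.954 = 8.420
Arc 3: start y=0.000, vy=8.420 → t=1.684, apex=3.545, x_land=58.289, impact vy=-8.420
  bounce: vy ← 0.65·8.420 = 5.473
Arc 4: start y=0.000, vy=5.473 → t=1.095, apex=1.498, x_land=67.582, impact vy=-5.473
  bounce: vy ← 0.65·5.473 = 3.557
Arc 5: start y=0.000, vy=3.557 → t=0.711, apex=0.633, x_land=73.623, impact vy=-3.557
  bounce: vy ← 0.65·3.557 = 2.312
Arc 6: start y=0.000, vy=2.312 → t=0.462, apex=0.267, x_land=77.549, impact vy=-2.312
  bounce: vy ← 0.65·2.312 = 1.503
Arc 7: start y=0.000, vy=1.503 → t=0.301, apex=0.113, x_land=80.101, impact vy=-1.503
  bounce: vy ← 0.65·1.503 = 0.977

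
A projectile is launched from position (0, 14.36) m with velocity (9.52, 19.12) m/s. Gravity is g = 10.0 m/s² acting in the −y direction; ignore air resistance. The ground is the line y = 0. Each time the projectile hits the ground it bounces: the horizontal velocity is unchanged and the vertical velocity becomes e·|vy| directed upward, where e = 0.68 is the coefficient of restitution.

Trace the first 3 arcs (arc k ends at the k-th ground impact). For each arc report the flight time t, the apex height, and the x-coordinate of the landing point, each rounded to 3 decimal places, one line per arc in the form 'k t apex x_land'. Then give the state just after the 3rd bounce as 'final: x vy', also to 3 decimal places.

Arc 1: start y=14.360, vy=19.120 → t=4.467, apex=32.639, x_land=42.525, impact vy=-25.549
  bounce: vy ← 0.68·25.549 = 17.374
Arc 2: start y=0.000, vy=17.374 → t=3.475, apex=15.092, x_land=75.605, impact vy=-17.374
  bounce: vy ← 0.68·17.374 = 11.814
Arc 3: start y=0.000, vy=11.814 → t=2.363, apex=6.979, x_land=98.099, impact vy=-11.814
  bounce: vy ← 0.68·11.814 = 8.034

1 4.467 32.639 42.525
2 3.475 15.092 75.605
3 2.363 6.979 98.099
final: 98.099 8.034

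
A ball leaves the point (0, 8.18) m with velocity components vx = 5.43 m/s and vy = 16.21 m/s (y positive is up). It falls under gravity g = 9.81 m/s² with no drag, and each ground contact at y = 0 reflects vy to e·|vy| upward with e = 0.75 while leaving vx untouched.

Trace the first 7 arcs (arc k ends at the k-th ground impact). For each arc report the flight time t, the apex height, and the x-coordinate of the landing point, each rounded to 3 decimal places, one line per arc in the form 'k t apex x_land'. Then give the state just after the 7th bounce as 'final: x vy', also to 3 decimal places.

1 3.750 21.573 20.360
2 3.146 12.135 37.442
3 2.359 6.826 50.253
4 1.769 3.839 59.861
5 1.327 2.160 67.067
6 0.995 1.215 72.472
7 0.747 0.683 76.525
final: 76.525 2.746

Arc 1: start y=8.180, vy=16.210 → t=3.750, apex=21.573, x_land=20.360, impact vy=-20.573
  bounce: vy ← 0.75·20.573 = 15.430
Arc 2: start y=0.000, vy=15.430 → t=3.146, apex=12.135, x_land=37.442, impact vy=-15.430
  bounce: vy ← 0.75·15.430 = 11.572
Arc 3: start y=0.000, vy=11.572 → t=2.359, apex=6.826, x_land=50.253, impact vy=-11.572
  bounce: vy ← 0.75·11.572 = 8.679
Arc 4: start y=0.000, vy=8.679 → t=1.769, apex=3.839, x_land=59.861, impact vy=-8.679
  bounce: vy ← 0.75·8.679 = 6.509
Arc 5: start y=0.000, vy=6.509 → t=1.327, apex=2.160, x_land=67.067, impact vy=-6.509
  bounce: vy ← 0.75·6.509 = 4.882
Arc 6: start y=0.000, vy=4.882 → t=0.995, apex=1.215, x_land=72.472, impact vy=-4.882
  bounce: vy ← 0.75·4.882 = 3.662
Arc 7: start y=0.000, vy=3.662 → t=0.747, apex=0.683, x_land=76.525, impact vy=-3.662
  bounce: vy ← 0.75·3.662 = 2.746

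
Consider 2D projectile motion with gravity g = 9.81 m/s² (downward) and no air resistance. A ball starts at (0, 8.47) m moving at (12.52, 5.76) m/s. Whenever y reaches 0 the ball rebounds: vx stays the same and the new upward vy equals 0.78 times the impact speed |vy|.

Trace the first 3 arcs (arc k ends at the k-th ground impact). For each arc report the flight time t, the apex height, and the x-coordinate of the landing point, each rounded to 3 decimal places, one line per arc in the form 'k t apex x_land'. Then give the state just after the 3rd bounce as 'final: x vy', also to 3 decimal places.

1 2.026 10.161 25.371
2 2.245 6.182 53.482
3 1.751 3.761 75.409
final: 75.409 6.700

Arc 1: start y=8.470, vy=5.760 → t=2.026, apex=10.161, x_land=25.371, impact vy=-14.119
  bounce: vy ← 0.78·14.119 = 11.013
Arc 2: start y=0.000, vy=11.013 → t=2.245, apex=6.182, x_land=53.482, impact vy=-11.013
  bounce: vy ← 0.78·11.013 = 8.590
Arc 3: start y=0.000, vy=8.590 → t=1.751, apex=3.761, x_land=75.409, impact vy=-8.590
  bounce: vy ← 0.78·8.590 = 6.700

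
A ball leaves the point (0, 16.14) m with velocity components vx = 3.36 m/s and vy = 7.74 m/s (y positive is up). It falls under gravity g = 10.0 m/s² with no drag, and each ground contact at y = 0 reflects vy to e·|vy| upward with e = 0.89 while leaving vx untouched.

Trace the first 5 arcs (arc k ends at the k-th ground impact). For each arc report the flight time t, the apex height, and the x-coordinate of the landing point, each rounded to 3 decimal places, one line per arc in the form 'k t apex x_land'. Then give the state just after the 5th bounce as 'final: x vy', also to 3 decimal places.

Arc 1: start y=16.140, vy=7.740 → t=2.730, apex=19.135, x_land=9.174, impact vy=-19.563
  bounce: vy ← 0.89·19.563 = 17.411
Arc 2: start y=0.000, vy=17.411 → t=3.482, apex=15.157, x_land=20.874, impact vy=-17.411
  bounce: vy ← 0.89·17.411 = 15.496
Arc 3: start y=0.000, vy=15.496 → t=3.099, apex=12.006, x_land=31.287, impact vy=-15.496
  bounce: vy ← 0.89·15.496 = 13.791
Arc 4: start y=0.000, vy=13.791 → t=2.758, apex=9.510, x_land=40.555, impact vy=-13.791
  bounce: vy ← 0.89·13.791 = 12.274
Arc 5: start y=0.000, vy=12.274 → t=2.455, apex=7.533, x_land=48.803, impact vy=-12.274
  bounce: vy ← 0.89·12.274 = 10.924

1 2.730 19.135 9.174
2 3.482 15.157 20.874
3 3.099 12.006 31.287
4 2.758 9.510 40.555
5 2.455 7.533 48.803
final: 48.803 10.924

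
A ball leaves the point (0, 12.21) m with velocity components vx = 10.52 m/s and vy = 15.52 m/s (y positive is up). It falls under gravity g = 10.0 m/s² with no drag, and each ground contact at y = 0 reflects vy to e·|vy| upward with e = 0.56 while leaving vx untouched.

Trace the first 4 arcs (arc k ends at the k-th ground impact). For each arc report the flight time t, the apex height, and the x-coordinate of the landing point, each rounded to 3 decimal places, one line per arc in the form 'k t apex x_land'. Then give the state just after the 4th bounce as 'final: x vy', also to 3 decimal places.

Arc 1: start y=12.210, vy=15.520 → t=3.754, apex=24.254, x_land=39.497, impact vy=-22.024
  bounce: vy ← 0.56·22.024 = 12.334
Arc 2: start y=0.000, vy=12.334 → t=2.467, apex=7.606, x_land=65.447, impact vy=-12.334
  bounce: vy ← 0.56·12.334 = 6.907
Arc 3: start y=0.000, vy=6.907 → t=1.381, apex=2.385, x_land=79.979, impact vy=-6.907
  bounce: vy ← 0.56·6.907 = 3.868
Arc 4: start y=0.000, vy=3.868 → t=0.774, apex=0.748, x_land=88.116, impact vy=-3.868
  bounce: vy ← 0.56·3.868 = 2.166

1 3.754 24.254 39.497
2 2.467 7.606 65.447
3 1.381 2.385 79.979
4 0.774 0.748 88.116
final: 88.116 2.166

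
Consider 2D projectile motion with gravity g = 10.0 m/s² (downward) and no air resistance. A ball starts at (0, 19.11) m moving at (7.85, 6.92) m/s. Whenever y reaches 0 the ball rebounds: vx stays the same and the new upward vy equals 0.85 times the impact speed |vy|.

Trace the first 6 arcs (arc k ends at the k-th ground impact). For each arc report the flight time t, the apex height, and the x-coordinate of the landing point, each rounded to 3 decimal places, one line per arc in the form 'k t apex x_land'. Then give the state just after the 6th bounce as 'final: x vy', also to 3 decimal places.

Arc 1: start y=19.110, vy=6.920 → t=2.766, apex=21.504, x_land=21.712, impact vy=-20.739
  bounce: vy ← 0.85·20.739 = 17.628
Arc 2: start y=0.000, vy=17.628 → t=3.526, apex=15.537, x_land=49.388, impact vy=-17.628
  bounce: vy ← 0.85·17.628 = 14.984
Arc 3: start y=0.000, vy=14.984 → t=2.997, apex=11.225, x_land=72.912, impact vy=-14.984
  bounce: vy ← 0.85·14.984 = 12.736
Arc 4: start y=0.000, vy=12.736 → t=2.547, apex=8.110, x_land=92.907, impact vy=-12.736
  bounce: vy ← 0.85·12.736 = 10.826
Arc 5: start y=0.000, vy=10.826 → t=2.165, apex=5.860, x_land=109.904, impact vy=-10.826
  bounce: vy ← 0.85·10.826 = 9.202
Arc 6: start y=0.000, vy=9.202 → t=1.840, apex=4.234, x_land=124.350, impact vy=-9.202
  bounce: vy ← 0.85·9.202 = 7.822

1 2.766 21.504 21.712
2 3.526 15.537 49.388
3 2.997 11.225 72.912
4 2.547 8.110 92.907
5 2.165 5.860 109.904
6 1.840 4.234 124.350
final: 124.350 7.822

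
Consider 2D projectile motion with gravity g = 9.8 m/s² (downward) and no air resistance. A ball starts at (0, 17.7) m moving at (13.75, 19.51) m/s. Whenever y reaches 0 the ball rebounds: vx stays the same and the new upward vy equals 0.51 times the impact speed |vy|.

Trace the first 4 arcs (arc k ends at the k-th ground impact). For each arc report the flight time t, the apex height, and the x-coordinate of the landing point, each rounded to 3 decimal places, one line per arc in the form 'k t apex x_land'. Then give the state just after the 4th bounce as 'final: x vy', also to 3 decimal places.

1 4.743 37.120 65.219
2 2.807 9.655 103.821
3 1.432 2.511 123.508
4 0.730 0.653 133.549
final: 133.549 1.825

Arc 1: start y=17.700, vy=19.510 → t=4.743, apex=37.120, x_land=65.219, impact vy=-26.973
  bounce: vy ← 0.51·26.973 = 13.756
Arc 2: start y=0.000, vy=13.756 → t=2.807, apex=9.655, x_land=103.821, impact vy=-13.756
  bounce: vy ← 0.51·13.756 = 7.016
Arc 3: start y=0.000, vy=7.016 → t=1.432, apex=2.511, x_land=123.508, impact vy=-7.016
  bounce: vy ← 0.51·7.016 = 3.578
Arc 4: start y=0.000, vy=3.578 → t=0.730, apex=0.653, x_land=133.549, impact vy=-3.578
  bounce: vy ← 0.51·3.578 = 1.825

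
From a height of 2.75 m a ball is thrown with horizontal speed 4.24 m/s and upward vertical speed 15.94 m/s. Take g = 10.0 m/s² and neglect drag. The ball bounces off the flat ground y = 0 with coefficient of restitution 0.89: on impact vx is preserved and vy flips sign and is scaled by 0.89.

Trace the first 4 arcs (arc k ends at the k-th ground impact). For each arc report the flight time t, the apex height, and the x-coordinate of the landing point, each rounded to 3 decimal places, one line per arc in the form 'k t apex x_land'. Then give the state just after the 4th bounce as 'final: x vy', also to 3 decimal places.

Arc 1: start y=2.750, vy=15.940 → t=3.352, apex=15.454, x_land=14.213, impact vy=-17.581
  bounce: vy ← 0.89·17.581 = 15.647
Arc 2: start y=0.000, vy=15.647 → t=3.129, apex=12.241, x_land=27.481, impact vy=-15.647
  bounce: vy ← 0.89·15.647 = 13.926
Arc 3: start y=0.000, vy=13.926 → t=2.785, apex=9.696, x_land=39.290, impact vy=-13.926
  bounce: vy ← 0.89·13.926 = 12.394
Arc 4: start y=0.000, vy=12.394 → t=2.479, apex=7.680, x_land=49.800, impact vy=-12.394
  bounce: vy ← 0.89·12.394 = 11.031

1 3.352 15.454 14.213
2 3.129 12.241 27.481
3 2.785 9.696 39.290
4 2.479 7.680 49.800
final: 49.800 11.031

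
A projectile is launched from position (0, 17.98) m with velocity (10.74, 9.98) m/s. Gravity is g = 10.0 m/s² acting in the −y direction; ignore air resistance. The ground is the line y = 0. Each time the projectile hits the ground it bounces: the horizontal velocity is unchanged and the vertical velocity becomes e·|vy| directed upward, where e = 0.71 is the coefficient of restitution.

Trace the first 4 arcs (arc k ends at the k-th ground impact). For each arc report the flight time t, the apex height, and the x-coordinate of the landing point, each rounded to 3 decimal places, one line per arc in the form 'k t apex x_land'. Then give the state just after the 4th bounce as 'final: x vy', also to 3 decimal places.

1 3.141 22.960 33.733
2 3.043 11.574 66.414
3 2.160 5.835 89.618
4 1.534 2.941 106.092
final: 106.092 5.445

Arc 1: start y=17.980, vy=9.980 → t=3.141, apex=22.960, x_land=33.733, impact vy=-21.429
  bounce: vy ← 0.71·21.429 = 15.215
Arc 2: start y=0.000, vy=15.215 → t=3.043, apex=11.574, x_land=66.414, impact vy=-15.215
  bounce: vy ← 0.71·15.215 = 10.802
Arc 3: start y=0.000, vy=10.802 → t=2.160, apex=5.835, x_land=89.618, impact vy=-10.802
  bounce: vy ← 0.71·10.802 = 7.670
Arc 4: start y=0.000, vy=7.670 → t=1.534, apex=2.941, x_land=106.092, impact vy=-7.670
  bounce: vy ← 0.71·7.670 = 5.445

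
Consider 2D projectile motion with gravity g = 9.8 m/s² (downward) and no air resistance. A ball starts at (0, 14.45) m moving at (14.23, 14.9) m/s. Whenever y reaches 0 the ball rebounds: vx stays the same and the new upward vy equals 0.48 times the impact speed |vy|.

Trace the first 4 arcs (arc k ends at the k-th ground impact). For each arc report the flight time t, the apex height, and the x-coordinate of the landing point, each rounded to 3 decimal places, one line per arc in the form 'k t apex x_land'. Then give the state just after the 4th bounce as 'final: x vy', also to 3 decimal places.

1 3.814 25.777 54.273
2 2.202 5.939 85.606
3 1.057 1.368 100.645
4 0.507 0.315 107.864
final: 107.864 1.193

Arc 1: start y=14.450, vy=14.900 → t=3.814, apex=25.777, x_land=54.273, impact vy=-22.477
  bounce: vy ← 0.48·22.477 = 10.789
Arc 2: start y=0.000, vy=10.789 → t=2.202, apex=5.939, x_land=85.606, impact vy=-10.789
  bounce: vy ← 0.48·10.789 = 5.179
Arc 3: start y=0.000, vy=5.179 → t=1.057, apex=1.368, x_land=100.645, impact vy=-5.179
  bounce: vy ← 0.48·5.179 = 2.486
Arc 4: start y=0.000, vy=2.486 → t=0.507, apex=0.315, x_land=107.864, impact vy=-2.486
  bounce: vy ← 0.48·2.486 = 1.193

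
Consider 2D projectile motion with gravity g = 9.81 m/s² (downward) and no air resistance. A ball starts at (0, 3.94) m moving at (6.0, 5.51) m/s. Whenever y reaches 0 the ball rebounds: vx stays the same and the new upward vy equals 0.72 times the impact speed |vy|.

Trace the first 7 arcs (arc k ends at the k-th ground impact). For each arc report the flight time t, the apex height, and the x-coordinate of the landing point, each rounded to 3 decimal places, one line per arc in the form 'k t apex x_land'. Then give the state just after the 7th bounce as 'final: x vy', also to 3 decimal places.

Arc 1: start y=3.940, vy=5.510 → t=1.619, apex=5.487, x_land=9.716, impact vy=-10.376
  bounce: vy ← 0.72·10.376 = 7.471
Arc 2: start y=0.000, vy=7.471 → t=1.523, apex=2.845, x_land=18.855, impact vy=-7.471
  bounce: vy ← 0.72·7.471 = 5.379
Arc 3: start y=0.000, vy=5.379 → t=1.097, apex=1.475, x_land=25.435, impact vy=-5.379
  bounce: vy ← 0.72·5.379 = 3.873
Arc 4: start y=0.000, vy=3.873 → t=0.790, apex=0.764, x_land=30.172, impact vy=-3.873
  bounce: vy ← 0.72·3.873 = 2.788
Arc 5: start y=0.000, vy=2.788 → t=0.568, apex=0.396, x_land=33.583, impact vy=-2.788
  bounce: vy ← 0.72·2.788 = 2.008
Arc 6: start y=0.000, vy=2.008 → t=0.409, apex=0.205, x_land=36.039, impact vy=-2.008
  bounce: vy ← 0.72·2.008 = 1.446
Arc 7: start y=0.000, vy=1.446 → t=0.295, apex=0.107, x_land=37.807, impact vy=-1.446
  bounce: vy ← 0.72·1.446 = 1.041

1 1.619 5.487 9.716
2 1.523 2.845 18.855
3 1.097 1.475 25.435
4 0.790 0.764 30.172
5 0.568 0.396 33.583
6 0.409 0.205 36.039
7 0.295 0.107 37.807
final: 37.807 1.041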